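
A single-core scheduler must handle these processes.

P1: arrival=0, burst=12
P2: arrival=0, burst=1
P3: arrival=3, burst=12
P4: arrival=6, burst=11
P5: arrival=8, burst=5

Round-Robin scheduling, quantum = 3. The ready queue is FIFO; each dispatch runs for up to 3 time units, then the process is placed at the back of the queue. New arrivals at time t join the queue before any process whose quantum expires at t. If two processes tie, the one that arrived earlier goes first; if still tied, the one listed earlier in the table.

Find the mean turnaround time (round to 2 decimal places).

26.00

Gantt: | P1 0-3 | P2 3-4 | P3 4-7 | P1 7-10 | P4 10-13 | P3 13-16 | P5 16-19 | P1 19-22 | P4 22-25 | P3 25-28 | P5 28-30 | P1 30-33 | P4 33-36 | P3 36-39 | P4 39-41 |
Completion: P1=33  P2=4  P3=39  P4=41  P5=30
Turnaround (C−A): P1=33  P2=4  P3=36  P4=35  P5=22
Turnaround times: P1=33, P2=4, P3=36, P4=35, P5=22
Average turnaround = (33+4+36+35+22) / 5 = 130/5 = 26.00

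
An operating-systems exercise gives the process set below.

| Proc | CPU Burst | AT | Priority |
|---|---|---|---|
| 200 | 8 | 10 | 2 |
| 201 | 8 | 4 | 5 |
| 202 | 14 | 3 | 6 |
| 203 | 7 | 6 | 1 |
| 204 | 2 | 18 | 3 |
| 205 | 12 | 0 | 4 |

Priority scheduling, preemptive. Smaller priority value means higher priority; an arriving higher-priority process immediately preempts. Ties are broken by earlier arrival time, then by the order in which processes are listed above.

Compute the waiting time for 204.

Timeline: | 205 0-6 | 203 6-13 | 200 13-21 | 204 21-23 | 205 23-29 | 201 29-37 | 202 37-51 |
Completion: 200=21  201=37  202=51  203=13  204=23  205=29
Waiting(204) = turnaround − burst = 5 − 2 = 3

3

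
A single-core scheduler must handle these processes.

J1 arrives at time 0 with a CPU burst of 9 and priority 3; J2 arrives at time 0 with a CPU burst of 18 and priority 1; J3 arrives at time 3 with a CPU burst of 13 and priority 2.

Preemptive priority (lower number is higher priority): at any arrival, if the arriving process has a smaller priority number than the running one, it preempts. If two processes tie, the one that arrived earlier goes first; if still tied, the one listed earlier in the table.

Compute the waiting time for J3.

15

Timeline: | J2 0-18 | J3 18-31 | J1 31-40 |
Completion: J1=40  J2=18  J3=31
Turnaround (C−A): J1=40  J2=18  J3=28
Waiting(J3) = turnaround − burst = 28 − 13 = 15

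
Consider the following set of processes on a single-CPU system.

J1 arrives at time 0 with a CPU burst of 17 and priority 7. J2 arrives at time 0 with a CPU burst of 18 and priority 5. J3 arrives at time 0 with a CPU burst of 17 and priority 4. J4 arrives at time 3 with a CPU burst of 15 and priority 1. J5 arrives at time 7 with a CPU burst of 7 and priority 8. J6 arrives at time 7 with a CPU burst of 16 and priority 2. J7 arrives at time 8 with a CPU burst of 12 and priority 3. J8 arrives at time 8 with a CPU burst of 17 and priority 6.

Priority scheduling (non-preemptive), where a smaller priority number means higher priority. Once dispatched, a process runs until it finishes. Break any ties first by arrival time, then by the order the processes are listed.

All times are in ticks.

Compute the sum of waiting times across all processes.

409

Timeline: | J3 0-17 | J4 17-32 | J6 32-48 | J7 48-60 | J2 60-78 | J8 78-95 | J1 95-112 | J5 112-119 |
Completion: J1=112  J2=78  J3=17  J4=32  J5=119  J6=48  J7=60  J8=95
Turnaround (C−A): J1=112  J2=78  J3=17  J4=29  J5=112  J6=41  J7=52  J8=87
Waiting = turnaround − burst: J1=95, J2=60, J3=0, J4=14, J5=105, J6=25, J7=40, J8=70
Total waiting = 95 + 60 + 0 + 14 + 105 + 25 + 40 + 70 = 409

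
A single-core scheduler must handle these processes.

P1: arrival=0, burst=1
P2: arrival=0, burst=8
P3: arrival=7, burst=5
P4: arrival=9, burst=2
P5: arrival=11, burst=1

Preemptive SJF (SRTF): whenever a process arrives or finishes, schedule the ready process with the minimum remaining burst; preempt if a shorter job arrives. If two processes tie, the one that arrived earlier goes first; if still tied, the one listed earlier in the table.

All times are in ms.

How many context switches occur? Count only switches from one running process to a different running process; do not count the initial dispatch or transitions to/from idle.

Gantt: | P1 0-1 | P2 1-9 | P4 9-11 | P5 11-12 | P3 12-17 |
Completion: P1=1  P2=9  P3=17  P4=11  P5=12
Turnaround (C−A): P1=1  P2=9  P3=10  P4=2  P5=1

4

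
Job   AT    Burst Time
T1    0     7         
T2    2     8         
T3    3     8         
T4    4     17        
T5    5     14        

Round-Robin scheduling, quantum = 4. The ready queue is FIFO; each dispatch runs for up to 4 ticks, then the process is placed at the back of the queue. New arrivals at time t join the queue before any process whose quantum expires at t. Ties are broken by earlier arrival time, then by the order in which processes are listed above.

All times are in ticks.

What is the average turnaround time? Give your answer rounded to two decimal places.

Timeline: | T1 0-4 | T2 4-8 | T3 8-12 | T4 12-16 | T1 16-19 | T5 19-23 | T2 23-27 | T3 27-31 | T4 31-35 | T5 35-39 | T4 39-43 | T5 43-47 | T4 47-51 | T5 51-53 | T4 53-54 |
Completion: T1=19  T2=27  T3=31  T4=54  T5=53
Turnaround times: T1=19, T2=25, T3=28, T4=50, T5=48
Average turnaround = (19+25+28+50+48) / 5 = 170/5 = 34.00

34.00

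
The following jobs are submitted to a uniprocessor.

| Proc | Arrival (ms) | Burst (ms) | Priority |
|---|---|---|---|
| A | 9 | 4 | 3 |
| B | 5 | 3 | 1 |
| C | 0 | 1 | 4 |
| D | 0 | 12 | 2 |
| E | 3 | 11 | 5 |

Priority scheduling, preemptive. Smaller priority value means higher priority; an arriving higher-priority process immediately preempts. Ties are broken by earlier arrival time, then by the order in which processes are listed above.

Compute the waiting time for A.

Schedule: | D 0-5 | B 5-8 | D 8-15 | A 15-19 | C 19-20 | E 20-31 |
Completion: A=19  B=8  C=20  D=15  E=31
Waiting(A) = turnaround − burst = 10 − 4 = 6

6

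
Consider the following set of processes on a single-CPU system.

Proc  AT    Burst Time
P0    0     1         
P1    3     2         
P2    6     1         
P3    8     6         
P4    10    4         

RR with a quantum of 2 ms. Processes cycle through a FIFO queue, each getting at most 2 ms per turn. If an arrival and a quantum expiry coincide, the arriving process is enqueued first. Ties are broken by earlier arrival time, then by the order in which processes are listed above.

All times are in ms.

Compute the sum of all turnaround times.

20

Schedule: | P0 0-1 | idle 1-3 | P1 3-5 | idle 5-6 | P2 6-7 | idle 7-8 | P3 8-10 | P4 10-12 | P3 12-14 | P4 14-16 | P3 16-18 |
Completion: P0=1  P1=5  P2=7  P3=18  P4=16
Turnaround (C−A): P0=1  P1=2  P2=1  P3=10  P4=6
Turnaround = completion − arrival: P0=1, P1=2, P2=1, P3=10, P4=6
Total turnaround = 1 + 2 + 1 + 10 + 6 = 20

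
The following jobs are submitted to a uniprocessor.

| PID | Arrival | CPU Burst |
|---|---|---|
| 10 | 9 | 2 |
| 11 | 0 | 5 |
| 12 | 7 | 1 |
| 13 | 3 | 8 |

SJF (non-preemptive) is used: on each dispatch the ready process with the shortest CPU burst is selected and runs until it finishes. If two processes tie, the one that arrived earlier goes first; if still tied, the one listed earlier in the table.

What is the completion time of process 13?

13

Gantt: | 11 0-5 | 13 5-13 | 12 13-14 | 10 14-16 |
Completion: 10=16  11=5  12=14  13=13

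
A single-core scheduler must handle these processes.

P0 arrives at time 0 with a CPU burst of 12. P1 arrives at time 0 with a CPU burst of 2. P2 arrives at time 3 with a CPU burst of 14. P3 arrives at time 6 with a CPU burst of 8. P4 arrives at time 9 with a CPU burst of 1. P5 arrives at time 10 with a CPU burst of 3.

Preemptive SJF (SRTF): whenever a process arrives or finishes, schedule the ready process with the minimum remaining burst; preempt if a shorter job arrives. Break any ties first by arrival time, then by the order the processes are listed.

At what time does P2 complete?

40

Timeline: | P1 0-2 | P0 2-9 | P4 9-10 | P5 10-13 | P0 13-18 | P3 18-26 | P2 26-40 |
Completion: P0=18  P1=2  P2=40  P3=26  P4=10  P5=13
Turnaround (C−A): P0=18  P1=2  P2=37  P3=20  P4=1  P5=3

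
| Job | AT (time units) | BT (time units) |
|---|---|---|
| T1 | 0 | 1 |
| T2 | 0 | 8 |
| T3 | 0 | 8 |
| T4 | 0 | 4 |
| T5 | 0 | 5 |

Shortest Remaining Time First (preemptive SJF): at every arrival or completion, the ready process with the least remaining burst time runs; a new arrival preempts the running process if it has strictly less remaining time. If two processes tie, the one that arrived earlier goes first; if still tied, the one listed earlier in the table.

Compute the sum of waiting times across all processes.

Timeline: | T1 0-1 | T4 1-5 | T5 5-10 | T2 10-18 | T3 18-26 |
Completion: T1=1  T2=18  T3=26  T4=5  T5=10
Turnaround (C−A): T1=1  T2=18  T3=26  T4=5  T5=10
Waiting = turnaround − burst: T1=0, T2=10, T3=18, T4=1, T5=5
Total waiting = 0 + 10 + 18 + 1 + 5 = 34

34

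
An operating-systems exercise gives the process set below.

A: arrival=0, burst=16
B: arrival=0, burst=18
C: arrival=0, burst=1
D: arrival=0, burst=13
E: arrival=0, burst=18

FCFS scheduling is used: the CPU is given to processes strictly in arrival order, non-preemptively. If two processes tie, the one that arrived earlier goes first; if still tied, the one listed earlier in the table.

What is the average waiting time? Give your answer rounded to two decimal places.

26.60

Gantt: | A 0-16 | B 16-34 | C 34-35 | D 35-48 | E 48-66 |
Completion: A=16  B=34  C=35  D=48  E=66
Turnaround (C−A): A=16  B=34  C=35  D=48  E=66
Waiting times: A=0, B=16, C=34, D=35, E=48
Average waiting = (0+16+34+35+48) / 5 = 133/5 = 26.60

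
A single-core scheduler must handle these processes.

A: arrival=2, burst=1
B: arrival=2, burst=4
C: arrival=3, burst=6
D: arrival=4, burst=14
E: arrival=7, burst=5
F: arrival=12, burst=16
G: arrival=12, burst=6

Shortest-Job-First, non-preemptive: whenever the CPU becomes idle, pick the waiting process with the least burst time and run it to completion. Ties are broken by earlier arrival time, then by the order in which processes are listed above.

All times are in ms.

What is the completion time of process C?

Timeline: | idle 0-2 | A 2-3 | B 3-7 | E 7-12 | C 12-18 | G 18-24 | D 24-38 | F 38-54 |
Completion: A=3  B=7  C=18  D=38  E=12  F=54  G=24
Turnaround (C−A): A=1  B=5  C=15  D=34  E=5  F=42  G=12

18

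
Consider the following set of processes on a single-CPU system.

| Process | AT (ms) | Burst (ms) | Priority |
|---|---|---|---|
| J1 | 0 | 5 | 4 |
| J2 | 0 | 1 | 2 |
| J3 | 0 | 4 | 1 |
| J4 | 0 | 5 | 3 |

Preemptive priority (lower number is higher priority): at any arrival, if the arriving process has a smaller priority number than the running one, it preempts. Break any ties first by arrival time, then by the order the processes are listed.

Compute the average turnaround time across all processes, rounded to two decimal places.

Timeline: | J3 0-4 | J2 4-5 | J4 5-10 | J1 10-15 |
Completion: J1=15  J2=5  J3=4  J4=10
Turnaround times: J1=15, J2=5, J3=4, J4=10
Average turnaround = (15+5+4+10) / 4 = 34/4 = 8.50

8.50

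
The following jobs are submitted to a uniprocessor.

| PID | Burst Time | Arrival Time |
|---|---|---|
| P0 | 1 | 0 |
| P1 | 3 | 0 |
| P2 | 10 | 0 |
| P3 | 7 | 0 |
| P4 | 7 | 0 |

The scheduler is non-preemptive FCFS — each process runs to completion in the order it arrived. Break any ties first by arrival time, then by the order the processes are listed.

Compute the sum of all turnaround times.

68

Timeline: | P0 0-1 | P1 1-4 | P2 4-14 | P3 14-21 | P4 21-28 |
Completion: P0=1  P1=4  P2=14  P3=21  P4=28
Turnaround (C−A): P0=1  P1=4  P2=14  P3=21  P4=28
Turnaround = completion − arrival: P0=1, P1=4, P2=14, P3=21, P4=28
Total turnaround = 1 + 4 + 14 + 21 + 28 = 68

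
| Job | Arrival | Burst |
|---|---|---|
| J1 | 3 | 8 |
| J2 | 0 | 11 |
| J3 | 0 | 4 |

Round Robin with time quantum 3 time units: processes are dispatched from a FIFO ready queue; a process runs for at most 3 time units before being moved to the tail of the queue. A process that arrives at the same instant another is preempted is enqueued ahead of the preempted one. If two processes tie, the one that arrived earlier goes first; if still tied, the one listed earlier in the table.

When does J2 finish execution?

Gantt: | J2 0-3 | J3 3-6 | J1 6-9 | J2 9-12 | J3 12-13 | J1 13-16 | J2 16-19 | J1 19-21 | J2 21-23 |
Completion: J1=21  J2=23  J3=13
Turnaround (C−A): J1=18  J2=23  J3=13

23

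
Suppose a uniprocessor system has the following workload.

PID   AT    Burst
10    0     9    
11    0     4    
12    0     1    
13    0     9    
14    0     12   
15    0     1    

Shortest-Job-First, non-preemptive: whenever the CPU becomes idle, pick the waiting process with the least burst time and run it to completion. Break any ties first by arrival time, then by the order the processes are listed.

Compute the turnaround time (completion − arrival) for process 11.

6

Gantt: | 12 0-1 | 15 1-2 | 11 2-6 | 10 6-15 | 13 15-24 | 14 24-36 |
Completion: 10=15  11=6  12=1  13=24  14=36  15=2
Turnaround(11) = completion − arrival = 6 − 0 = 6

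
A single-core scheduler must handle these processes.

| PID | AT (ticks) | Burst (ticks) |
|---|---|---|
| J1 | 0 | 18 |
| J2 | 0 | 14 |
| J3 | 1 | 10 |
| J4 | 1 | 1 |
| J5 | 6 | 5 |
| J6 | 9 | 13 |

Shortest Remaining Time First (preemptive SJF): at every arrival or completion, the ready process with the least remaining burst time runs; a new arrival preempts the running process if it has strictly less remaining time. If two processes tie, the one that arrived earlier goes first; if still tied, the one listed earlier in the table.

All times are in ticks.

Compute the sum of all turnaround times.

Timeline: | J2 0-1 | J4 1-2 | J3 2-6 | J5 6-11 | J3 11-17 | J2 17-30 | J6 30-43 | J1 43-61 |
Completion: J1=61  J2=30  J3=17  J4=2  J5=11  J6=43
Turnaround (C−A): J1=61  J2=30  J3=16  J4=1  J5=5  J6=34
Turnaround = completion − arrival: J1=61, J2=30, J3=16, J4=1, J5=5, J6=34
Total turnaround = 61 + 30 + 16 + 1 + 5 + 34 = 147

147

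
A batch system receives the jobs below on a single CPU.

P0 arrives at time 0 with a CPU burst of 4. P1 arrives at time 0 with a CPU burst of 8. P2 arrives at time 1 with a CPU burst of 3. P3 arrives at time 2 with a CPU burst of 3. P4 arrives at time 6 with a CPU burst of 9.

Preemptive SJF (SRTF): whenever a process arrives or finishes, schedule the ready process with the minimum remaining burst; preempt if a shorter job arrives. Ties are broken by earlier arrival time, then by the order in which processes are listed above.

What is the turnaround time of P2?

Timeline: | P0 0-4 | P2 4-7 | P3 7-10 | P1 10-18 | P4 18-27 |
Completion: P0=4  P1=18  P2=7  P3=10  P4=27
Turnaround (C−A): P0=4  P1=18  P2=6  P3=8  P4=21
Turnaround(P2) = completion − arrival = 7 − 1 = 6

6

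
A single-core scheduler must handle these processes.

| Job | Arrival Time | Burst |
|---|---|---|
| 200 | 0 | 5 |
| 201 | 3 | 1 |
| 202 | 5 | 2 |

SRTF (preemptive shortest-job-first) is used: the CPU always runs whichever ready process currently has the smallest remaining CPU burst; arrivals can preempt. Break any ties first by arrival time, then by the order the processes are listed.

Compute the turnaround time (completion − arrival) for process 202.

Schedule: | 200 0-3 | 201 3-4 | 200 4-6 | 202 6-8 |
Completion: 200=6  201=4  202=8
Turnaround (C−A): 200=6  201=1  202=3
Turnaround(202) = completion − arrival = 8 − 5 = 3

3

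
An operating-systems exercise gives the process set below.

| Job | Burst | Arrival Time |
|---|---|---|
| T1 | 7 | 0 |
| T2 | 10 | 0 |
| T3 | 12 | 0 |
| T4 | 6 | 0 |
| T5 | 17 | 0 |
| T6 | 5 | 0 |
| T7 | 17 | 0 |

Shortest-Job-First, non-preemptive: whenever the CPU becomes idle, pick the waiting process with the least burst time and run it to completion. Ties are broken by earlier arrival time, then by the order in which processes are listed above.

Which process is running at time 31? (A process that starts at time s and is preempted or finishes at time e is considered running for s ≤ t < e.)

T3

Timeline: | T6 0-5 | T4 5-11 | T1 11-18 | T2 18-28 | T3 28-40 | T5 40-57 | T7 57-74 |
Completion: T1=18  T2=28  T3=40  T4=11  T5=57  T6=5  T7=74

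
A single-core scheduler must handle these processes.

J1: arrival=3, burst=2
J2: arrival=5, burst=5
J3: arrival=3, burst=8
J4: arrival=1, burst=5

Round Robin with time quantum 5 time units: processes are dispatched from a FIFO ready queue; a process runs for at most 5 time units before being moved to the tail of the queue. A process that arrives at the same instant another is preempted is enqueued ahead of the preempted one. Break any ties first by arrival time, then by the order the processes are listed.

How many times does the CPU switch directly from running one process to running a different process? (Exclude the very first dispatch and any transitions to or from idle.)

4

Timeline: | idle 0-1 | J4 1-6 | J1 6-8 | J3 8-13 | J2 13-18 | J3 18-21 |
Completion: J1=8  J2=18  J3=21  J4=6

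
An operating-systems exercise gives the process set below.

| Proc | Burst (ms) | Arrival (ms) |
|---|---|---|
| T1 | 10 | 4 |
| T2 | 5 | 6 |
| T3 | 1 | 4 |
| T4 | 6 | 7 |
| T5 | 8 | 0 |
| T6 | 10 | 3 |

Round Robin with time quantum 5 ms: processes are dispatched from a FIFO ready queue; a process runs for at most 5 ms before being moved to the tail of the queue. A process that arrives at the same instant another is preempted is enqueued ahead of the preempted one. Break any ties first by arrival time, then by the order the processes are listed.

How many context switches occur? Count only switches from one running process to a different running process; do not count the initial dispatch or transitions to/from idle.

9

Schedule: | T5 0-5 | T6 5-10 | T1 10-15 | T3 15-16 | T5 16-19 | T2 19-24 | T4 24-29 | T6 29-34 | T1 34-39 | T4 39-40 |
Completion: T1=39  T2=24  T3=16  T4=40  T5=19  T6=34
Turnaround (C−A): T1=35  T2=18  T3=12  T4=33  T5=19  T6=31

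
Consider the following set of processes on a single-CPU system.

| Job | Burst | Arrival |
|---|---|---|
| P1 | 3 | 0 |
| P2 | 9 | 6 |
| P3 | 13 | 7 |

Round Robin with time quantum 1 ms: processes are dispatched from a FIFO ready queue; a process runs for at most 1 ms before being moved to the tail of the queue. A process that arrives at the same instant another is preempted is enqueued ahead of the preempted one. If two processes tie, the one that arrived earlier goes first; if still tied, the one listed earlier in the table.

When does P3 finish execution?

Gantt: | P1 0-3 | idle 3-6 | P2 6-7 | P3 7-8 | P2 8-9 | P3 9-10 | P2 10-11 | P3 11-12 | P2 12-13 | P3 13-14 | P2 14-15 | P3 15-16 | P2 16-17 | P3 17-18 | P2 18-19 | P3 19-20 | P2 20-21 | P3 21-22 | P2 22-23 | P3 23-28 |
Completion: P1=3  P2=23  P3=28

28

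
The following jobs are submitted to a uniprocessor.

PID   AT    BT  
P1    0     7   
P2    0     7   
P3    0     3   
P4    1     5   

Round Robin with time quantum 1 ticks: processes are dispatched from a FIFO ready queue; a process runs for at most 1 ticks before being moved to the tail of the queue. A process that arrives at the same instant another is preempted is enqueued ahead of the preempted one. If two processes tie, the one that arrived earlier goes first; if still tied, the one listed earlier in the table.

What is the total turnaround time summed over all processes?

Schedule: | P1 0-1 | P2 1-2 | P3 2-3 | P4 3-4 | P1 4-5 | P2 5-6 | P3 6-7 | P4 7-8 | P1 8-9 | P2 9-10 | P3 10-11 | P4 11-12 | P1 12-13 | P2 13-14 | P4 14-15 | P1 15-16 | P2 16-17 | P4 17-18 | P1 18-19 | P2 19-20 | P1 20-21 | P2 21-22 |
Completion: P1=21  P2=22  P3=11  P4=18
Turnaround (C−A): P1=21  P2=22  P3=11  P4=17
Turnaround = completion − arrival: P1=21, P2=22, P3=11, P4=17
Total turnaround = 21 + 22 + 11 + 17 = 71

71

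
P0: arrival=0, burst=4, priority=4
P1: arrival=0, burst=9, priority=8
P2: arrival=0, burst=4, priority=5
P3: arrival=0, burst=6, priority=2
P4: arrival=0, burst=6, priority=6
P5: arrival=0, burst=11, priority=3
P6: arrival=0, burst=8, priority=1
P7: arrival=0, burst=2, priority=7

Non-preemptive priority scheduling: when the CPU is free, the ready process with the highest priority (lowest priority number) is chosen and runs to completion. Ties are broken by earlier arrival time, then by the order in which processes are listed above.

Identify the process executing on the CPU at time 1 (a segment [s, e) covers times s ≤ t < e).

P6

Schedule: | P6 0-8 | P3 8-14 | P5 14-25 | P0 25-29 | P2 29-33 | P4 33-39 | P7 39-41 | P1 41-50 |
Completion: P0=29  P1=50  P2=33  P3=14  P4=39  P5=25  P6=8  P7=41
Turnaround (C−A): P0=29  P1=50  P2=33  P3=14  P4=39  P5=25  P6=8  P7=41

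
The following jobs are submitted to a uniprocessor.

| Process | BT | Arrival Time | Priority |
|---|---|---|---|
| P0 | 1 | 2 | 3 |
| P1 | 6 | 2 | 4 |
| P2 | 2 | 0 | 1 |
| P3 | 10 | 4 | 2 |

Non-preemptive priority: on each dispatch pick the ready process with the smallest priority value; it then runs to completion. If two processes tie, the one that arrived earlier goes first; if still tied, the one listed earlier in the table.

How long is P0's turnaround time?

Schedule: | P2 0-2 | P0 2-3 | P1 3-9 | P3 9-19 |
Completion: P0=3  P1=9  P2=2  P3=19
Turnaround (C−A): P0=1  P1=7  P2=2  P3=15
Turnaround(P0) = completion − arrival = 3 − 2 = 1

1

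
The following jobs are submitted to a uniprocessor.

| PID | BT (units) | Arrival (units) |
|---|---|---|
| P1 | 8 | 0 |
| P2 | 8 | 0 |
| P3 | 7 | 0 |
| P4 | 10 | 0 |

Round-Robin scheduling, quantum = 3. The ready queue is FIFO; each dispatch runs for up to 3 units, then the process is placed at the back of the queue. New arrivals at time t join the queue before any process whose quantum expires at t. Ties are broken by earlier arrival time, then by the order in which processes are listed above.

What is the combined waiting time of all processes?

Schedule: | P1 0-3 | P2 3-6 | P3 6-9 | P4 9-12 | P1 12-15 | P2 15-18 | P3 18-21 | P4 21-24 | P1 24-26 | P2 26-28 | P3 28-29 | P4 29-33 |
Completion: P1=26  P2=28  P3=29  P4=33
Turnaround (C−A): P1=26  P2=28  P3=29  P4=33
Waiting = turnaround − burst: P1=18, P2=20, P3=22, P4=23
Total waiting = 18 + 20 + 22 + 23 = 83

83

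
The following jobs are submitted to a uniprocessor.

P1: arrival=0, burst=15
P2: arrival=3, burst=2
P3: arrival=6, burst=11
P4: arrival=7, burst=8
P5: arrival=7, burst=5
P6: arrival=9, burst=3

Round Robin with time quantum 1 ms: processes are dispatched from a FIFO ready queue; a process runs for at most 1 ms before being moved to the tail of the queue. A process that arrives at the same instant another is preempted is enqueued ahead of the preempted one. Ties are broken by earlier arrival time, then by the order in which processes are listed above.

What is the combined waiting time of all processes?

107

Gantt: | P1 0-3 | P2 3-4 | P1 4-5 | P2 5-6 | P1 6-7 | P3 7-8 | P4 8-9 | P5 9-10 | P1 10-11 | P3 11-12 | P6 12-13 | P4 13-14 | P5 14-15 | P1 15-16 | P3 16-17 | P6 17-18 | P4 18-19 | P5 19-20 | P1 20-21 | P3 21-22 | P6 22-23 | P4 23-24 | P5 24-25 | P1 25-26 | P3 26-27 | P4 27-28 | P5 28-29 | P1 29-30 | P3 30-31 | P4 31-32 | P1 32-33 | P3 33-34 | P4 34-35 | P1 35-36 | P3 36-37 | P4 37-38 | P1 38-39 | P3 39-40 | P1 40-41 | P3 41-42 | P1 42-43 | P3 43-44 |
Completion: P1=43  P2=6  P3=44  P4=38  P5=29  P6=23
Turnaround (C−A): P1=43  P2=3  P3=38  P4=31  P5=22  P6=14
Waiting = turnaround − burst: P1=28, P2=1, P3=27, P4=23, P5=17, P6=11
Total waiting = 28 + 1 + 27 + 23 + 17 + 11 = 107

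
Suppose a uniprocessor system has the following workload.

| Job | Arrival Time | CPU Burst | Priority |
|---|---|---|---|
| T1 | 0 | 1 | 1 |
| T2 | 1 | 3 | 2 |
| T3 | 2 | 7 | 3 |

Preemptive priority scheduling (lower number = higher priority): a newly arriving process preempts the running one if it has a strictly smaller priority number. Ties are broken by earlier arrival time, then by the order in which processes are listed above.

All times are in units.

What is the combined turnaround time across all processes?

13

Schedule: | T1 0-1 | T2 1-4 | T3 4-11 |
Completion: T1=1  T2=4  T3=11
Turnaround (C−A): T1=1  T2=3  T3=9
Turnaround = completion − arrival: T1=1, T2=3, T3=9
Total turnaround = 1 + 3 + 9 = 13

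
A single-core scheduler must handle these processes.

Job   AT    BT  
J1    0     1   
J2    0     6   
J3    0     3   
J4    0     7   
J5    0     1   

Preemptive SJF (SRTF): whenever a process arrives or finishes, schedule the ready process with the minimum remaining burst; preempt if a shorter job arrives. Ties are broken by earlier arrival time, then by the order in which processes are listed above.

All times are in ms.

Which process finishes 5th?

J4

Gantt: | J1 0-1 | J5 1-2 | J3 2-5 | J2 5-11 | J4 11-18 |
Completion: J1=1  J2=11  J3=5  J4=18  J5=2
Turnaround (C−A): J1=1  J2=11  J3=5  J4=18  J5=2
Finish order: J1 → J5 → J3 → J2 → J4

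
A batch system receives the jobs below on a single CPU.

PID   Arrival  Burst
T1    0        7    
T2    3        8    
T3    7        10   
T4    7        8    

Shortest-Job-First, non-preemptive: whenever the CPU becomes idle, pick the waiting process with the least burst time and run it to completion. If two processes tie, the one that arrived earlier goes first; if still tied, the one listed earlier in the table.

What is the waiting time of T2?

Timeline: | T1 0-7 | T2 7-15 | T4 15-23 | T3 23-33 |
Completion: T1=7  T2=15  T3=33  T4=23
Turnaround (C−A): T1=7  T2=12  T3=26  T4=16
Waiting(T2) = turnaround − burst = 12 − 8 = 4

4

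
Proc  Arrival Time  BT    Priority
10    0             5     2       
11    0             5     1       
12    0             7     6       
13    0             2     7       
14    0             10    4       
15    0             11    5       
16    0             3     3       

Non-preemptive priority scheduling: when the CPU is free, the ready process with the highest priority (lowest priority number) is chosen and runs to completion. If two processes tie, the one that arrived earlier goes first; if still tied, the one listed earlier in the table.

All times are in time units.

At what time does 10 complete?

10

Schedule: | 11 0-5 | 10 5-10 | 16 10-13 | 14 13-23 | 15 23-34 | 12 34-41 | 13 41-43 |
Completion: 10=10  11=5  12=41  13=43  14=23  15=34  16=13
Turnaround (C−A): 10=10  11=5  12=41  13=43  14=23  15=34  16=13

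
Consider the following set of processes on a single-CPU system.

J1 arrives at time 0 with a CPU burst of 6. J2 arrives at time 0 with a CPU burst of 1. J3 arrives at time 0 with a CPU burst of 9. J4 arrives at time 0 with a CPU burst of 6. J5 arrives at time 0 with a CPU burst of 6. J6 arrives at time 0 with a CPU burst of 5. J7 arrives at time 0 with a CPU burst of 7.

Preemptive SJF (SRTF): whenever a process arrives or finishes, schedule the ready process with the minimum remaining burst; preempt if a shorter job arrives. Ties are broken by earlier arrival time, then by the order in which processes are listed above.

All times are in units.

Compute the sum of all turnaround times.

132

Timeline: | J2 0-1 | J6 1-6 | J1 6-12 | J4 12-18 | J5 18-24 | J7 24-31 | J3 31-40 |
Completion: J1=12  J2=1  J3=40  J4=18  J5=24  J6=6  J7=31
Turnaround (C−A): J1=12  J2=1  J3=40  J4=18  J5=24  J6=6  J7=31
Turnaround = completion − arrival: J1=12, J2=1, J3=40, J4=18, J5=24, J6=6, J7=31
Total turnaround = 12 + 1 + 40 + 18 + 24 + 6 + 31 = 132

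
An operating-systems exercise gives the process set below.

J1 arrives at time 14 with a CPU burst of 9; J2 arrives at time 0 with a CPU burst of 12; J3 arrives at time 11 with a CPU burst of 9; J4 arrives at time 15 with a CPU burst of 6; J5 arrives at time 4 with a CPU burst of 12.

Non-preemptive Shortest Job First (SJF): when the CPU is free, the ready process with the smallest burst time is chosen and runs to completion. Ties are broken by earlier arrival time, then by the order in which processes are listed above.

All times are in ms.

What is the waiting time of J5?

Schedule: | J2 0-12 | J3 12-21 | J4 21-27 | J1 27-36 | J5 36-48 |
Completion: J1=36  J2=12  J3=21  J4=27  J5=48
Waiting(J5) = turnaround − burst = 44 − 12 = 32

32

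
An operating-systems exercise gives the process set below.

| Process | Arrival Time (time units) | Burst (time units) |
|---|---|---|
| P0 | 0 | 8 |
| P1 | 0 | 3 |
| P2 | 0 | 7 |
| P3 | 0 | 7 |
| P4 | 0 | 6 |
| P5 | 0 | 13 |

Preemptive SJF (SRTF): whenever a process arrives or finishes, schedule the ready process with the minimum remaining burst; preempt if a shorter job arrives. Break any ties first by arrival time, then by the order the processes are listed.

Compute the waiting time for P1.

0

Timeline: | P1 0-3 | P4 3-9 | P2 9-16 | P3 16-23 | P0 23-31 | P5 31-44 |
Completion: P0=31  P1=3  P2=16  P3=23  P4=9  P5=44
Waiting(P1) = turnaround − burst = 3 − 3 = 0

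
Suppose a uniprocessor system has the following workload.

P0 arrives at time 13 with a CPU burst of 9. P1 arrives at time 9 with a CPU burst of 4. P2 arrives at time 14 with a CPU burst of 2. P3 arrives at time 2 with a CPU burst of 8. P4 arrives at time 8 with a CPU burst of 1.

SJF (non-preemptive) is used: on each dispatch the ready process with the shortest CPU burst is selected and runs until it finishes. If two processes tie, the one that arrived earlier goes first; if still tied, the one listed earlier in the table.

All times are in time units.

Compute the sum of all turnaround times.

33

Gantt: | idle 0-2 | P3 2-10 | P4 10-11 | P1 11-15 | P2 15-17 | P0 17-26 |
Completion: P0=26  P1=15  P2=17  P3=10  P4=11
Turnaround (C−A): P0=13  P1=6  P2=3  P3=8  P4=3
Turnaround = completion − arrival: P0=13, P1=6, P2=3, P3=8, P4=3
Total turnaround = 13 + 6 + 3 + 8 + 3 = 33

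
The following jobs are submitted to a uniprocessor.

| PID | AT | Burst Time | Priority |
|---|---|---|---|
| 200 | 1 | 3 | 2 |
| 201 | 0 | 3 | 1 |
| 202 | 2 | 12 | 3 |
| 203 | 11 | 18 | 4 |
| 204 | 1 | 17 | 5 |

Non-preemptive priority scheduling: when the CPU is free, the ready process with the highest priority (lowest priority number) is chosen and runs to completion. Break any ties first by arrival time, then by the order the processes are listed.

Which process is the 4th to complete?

Schedule: | 201 0-3 | 200 3-6 | 202 6-18 | 203 18-36 | 204 36-53 |
Completion: 200=6  201=3  202=18  203=36  204=53
Turnaround (C−A): 200=5  201=3  202=16  203=25  204=52
Finish order: 201 → 200 → 202 → 203 → 204

203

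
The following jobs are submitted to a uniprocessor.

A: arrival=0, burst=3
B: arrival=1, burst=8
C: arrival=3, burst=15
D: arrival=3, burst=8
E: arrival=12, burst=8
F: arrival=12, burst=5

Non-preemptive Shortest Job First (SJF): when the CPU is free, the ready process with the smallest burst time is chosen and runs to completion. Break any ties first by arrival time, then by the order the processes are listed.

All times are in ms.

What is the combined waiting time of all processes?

58

Gantt: | A 0-3 | B 3-11 | D 11-19 | F 19-24 | E 24-32 | C 32-47 |
Completion: A=3  B=11  C=47  D=19  E=32  F=24
Waiting = turnaround − burst: A=0, B=2, C=29, D=8, E=12, F=7
Total waiting = 0 + 2 + 29 + 8 + 12 + 7 = 58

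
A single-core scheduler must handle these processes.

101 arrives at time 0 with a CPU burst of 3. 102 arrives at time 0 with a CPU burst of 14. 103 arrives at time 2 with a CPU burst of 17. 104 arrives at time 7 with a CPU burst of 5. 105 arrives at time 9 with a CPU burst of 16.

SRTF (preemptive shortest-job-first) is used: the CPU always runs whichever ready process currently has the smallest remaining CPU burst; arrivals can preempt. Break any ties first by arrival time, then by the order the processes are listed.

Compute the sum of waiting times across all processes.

57

Schedule: | 101 0-3 | 102 3-7 | 104 7-12 | 102 12-22 | 105 22-38 | 103 38-55 |
Completion: 101=3  102=22  103=55  104=12  105=38
Waiting = turnaround − burst: 101=0, 102=8, 103=36, 104=0, 105=13
Total waiting = 0 + 8 + 36 + 0 + 13 = 57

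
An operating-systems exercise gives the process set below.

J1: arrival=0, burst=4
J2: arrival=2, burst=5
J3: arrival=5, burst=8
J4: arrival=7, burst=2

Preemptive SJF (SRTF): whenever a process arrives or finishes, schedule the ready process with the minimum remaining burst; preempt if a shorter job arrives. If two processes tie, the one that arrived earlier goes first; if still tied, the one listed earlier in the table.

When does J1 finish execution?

Gantt: | J1 0-4 | J2 4-9 | J4 9-11 | J3 11-19 |
Completion: J1=4  J2=9  J3=19  J4=11

4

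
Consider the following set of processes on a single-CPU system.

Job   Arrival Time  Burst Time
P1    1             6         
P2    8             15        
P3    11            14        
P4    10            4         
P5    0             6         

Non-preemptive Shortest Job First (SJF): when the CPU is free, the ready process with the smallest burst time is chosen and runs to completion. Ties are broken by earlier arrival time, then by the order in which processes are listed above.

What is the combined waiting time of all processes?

34

Timeline: | P5 0-6 | P1 6-12 | P4 12-16 | P3 16-30 | P2 30-45 |
Completion: P1=12  P2=45  P3=30  P4=16  P5=6
Turnaround (C−A): P1=11  P2=37  P3=19  P4=6  P5=6
Waiting = turnaround − burst: P1=5, P2=22, P3=5, P4=2, P5=0
Total waiting = 5 + 22 + 5 + 2 + 0 = 34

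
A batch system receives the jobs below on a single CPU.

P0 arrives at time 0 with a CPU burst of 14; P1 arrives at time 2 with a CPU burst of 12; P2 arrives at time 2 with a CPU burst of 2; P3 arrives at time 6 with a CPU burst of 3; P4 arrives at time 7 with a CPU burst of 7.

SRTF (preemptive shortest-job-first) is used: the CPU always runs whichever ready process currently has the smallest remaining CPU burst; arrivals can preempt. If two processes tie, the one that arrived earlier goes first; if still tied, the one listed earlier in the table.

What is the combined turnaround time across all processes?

76

Timeline: | P0 0-2 | P2 2-4 | P0 4-6 | P3 6-9 | P4 9-16 | P0 16-26 | P1 26-38 |
Completion: P0=26  P1=38  P2=4  P3=9  P4=16
Turnaround (C−A): P0=26  P1=36  P2=2  P3=3  P4=9
Turnaround = completion − arrival: P0=26, P1=36, P2=2, P3=3, P4=9
Total turnaround = 26 + 36 + 2 + 3 + 9 = 76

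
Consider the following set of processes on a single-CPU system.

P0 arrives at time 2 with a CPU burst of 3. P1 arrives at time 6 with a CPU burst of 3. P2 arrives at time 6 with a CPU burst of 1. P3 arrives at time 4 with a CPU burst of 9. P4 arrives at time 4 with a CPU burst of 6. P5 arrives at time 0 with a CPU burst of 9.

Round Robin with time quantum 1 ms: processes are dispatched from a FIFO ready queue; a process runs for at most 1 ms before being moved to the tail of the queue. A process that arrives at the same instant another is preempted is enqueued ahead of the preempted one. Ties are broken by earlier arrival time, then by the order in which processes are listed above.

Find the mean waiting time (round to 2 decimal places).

12.00

Timeline: | P5 0-2 | P0 2-3 | P5 3-4 | P0 4-5 | P3 5-6 | P4 6-7 | P5 7-8 | P0 8-9 | P1 9-10 | P2 10-11 | P3 11-12 | P4 12-13 | P5 13-14 | P1 14-15 | P3 15-16 | P4 16-17 | P5 17-18 | P1 18-19 | P3 19-20 | P4 20-21 | P5 21-22 | P3 22-23 | P4 23-24 | P5 24-25 | P3 25-26 | P4 26-27 | P5 27-28 | P3 28-31 |
Completion: P0=9  P1=19  P2=11  P3=31  P4=27  P5=28
Turnaround (C−A): P0=7  P1=13  P2=5  P3=27  P4=23  P5=28
Waiting times: P0=4, P1=10, P2=4, P3=18, P4=17, P5=19
Average waiting = (4+10+4+18+17+19) / 6 = 72/6 = 12.00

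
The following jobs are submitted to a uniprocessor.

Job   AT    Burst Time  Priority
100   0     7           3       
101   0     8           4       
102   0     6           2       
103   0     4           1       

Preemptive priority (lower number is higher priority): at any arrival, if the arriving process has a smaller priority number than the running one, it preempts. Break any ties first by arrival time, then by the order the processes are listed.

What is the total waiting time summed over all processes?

Gantt: | 103 0-4 | 102 4-10 | 100 10-17 | 101 17-25 |
Completion: 100=17  101=25  102=10  103=4
Turnaround (C−A): 100=17  101=25  102=10  103=4
Waiting = turnaround − burst: 100=10, 101=17, 102=4, 103=0
Total waiting = 10 + 17 + 4 + 0 = 31

31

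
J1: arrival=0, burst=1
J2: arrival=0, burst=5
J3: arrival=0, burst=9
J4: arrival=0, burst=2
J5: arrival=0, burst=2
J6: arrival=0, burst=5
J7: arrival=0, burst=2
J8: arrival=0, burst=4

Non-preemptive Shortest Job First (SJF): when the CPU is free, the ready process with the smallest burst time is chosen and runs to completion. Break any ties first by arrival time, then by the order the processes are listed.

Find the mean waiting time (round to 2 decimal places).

Timeline: | J1 0-1 | J4 1-3 | J5 3-5 | J7 5-7 | J8 7-11 | J2 11-16 | J6 16-21 | J3 21-30 |
Completion: J1=1  J2=16  J3=30  J4=3  J5=5  J6=21  J7=7  J8=11
Turnaround (C−A): J1=1  J2=16  J3=30  J4=3  J5=5  J6=21  J7=7  J8=11
Waiting times: J1=0, J2=11, J3=21, J4=1, J5=3, J6=16, J7=5, J8=7
Average waiting = (0+11+21+1+3+16+5+7) / 8 = 64/8 = 8.00

8.00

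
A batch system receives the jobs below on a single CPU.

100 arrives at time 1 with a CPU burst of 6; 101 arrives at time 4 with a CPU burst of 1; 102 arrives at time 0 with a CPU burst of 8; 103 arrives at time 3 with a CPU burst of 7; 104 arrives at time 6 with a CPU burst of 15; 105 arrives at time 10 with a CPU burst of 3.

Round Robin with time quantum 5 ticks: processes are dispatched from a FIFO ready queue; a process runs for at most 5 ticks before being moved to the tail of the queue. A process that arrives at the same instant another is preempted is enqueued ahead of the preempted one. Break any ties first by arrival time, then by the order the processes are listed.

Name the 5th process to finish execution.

Gantt: | 102 0-5 | 100 5-10 | 103 10-15 | 101 15-16 | 102 16-19 | 104 19-24 | 105 24-27 | 100 27-28 | 103 28-30 | 104 30-40 |
Completion: 100=28  101=16  102=19  103=30  104=40  105=27
Turnaround (C−A): 100=27  101=12  102=19  103=27  104=34  105=17
Finish order: 101 → 102 → 105 → 100 → 103 → 104

103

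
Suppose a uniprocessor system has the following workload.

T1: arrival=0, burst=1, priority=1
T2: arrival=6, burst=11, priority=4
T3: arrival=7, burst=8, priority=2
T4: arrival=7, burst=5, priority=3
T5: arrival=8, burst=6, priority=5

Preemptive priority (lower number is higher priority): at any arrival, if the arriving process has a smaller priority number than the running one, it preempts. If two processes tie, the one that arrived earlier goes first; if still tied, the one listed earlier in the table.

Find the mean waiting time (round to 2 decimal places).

Schedule: | T1 0-1 | idle 1-6 | T2 6-7 | T3 7-15 | T4 15-20 | T2 20-30 | T5 30-36 |
Completion: T1=1  T2=30  T3=15  T4=20  T5=36
Turnaround (C−A): T1=1  T2=24  T3=8  T4=13  T5=28
Waiting times: T1=0, T2=13, T3=0, T4=8, T5=22
Average waiting = (0+13+0+8+22) / 5 = 43/5 = 8.60

8.60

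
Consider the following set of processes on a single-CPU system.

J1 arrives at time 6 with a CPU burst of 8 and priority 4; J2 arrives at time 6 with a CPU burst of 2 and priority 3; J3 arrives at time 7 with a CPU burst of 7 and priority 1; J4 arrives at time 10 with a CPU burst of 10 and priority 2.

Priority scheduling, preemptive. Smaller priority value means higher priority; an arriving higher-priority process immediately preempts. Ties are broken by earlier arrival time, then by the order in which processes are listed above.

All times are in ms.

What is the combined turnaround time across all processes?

Timeline: | idle 0-6 | J2 6-7 | J3 7-14 | J4 14-24 | J2 24-25 | J1 25-33 |
Completion: J1=33  J2=25  J3=14  J4=24
Turnaround = completion − arrival: J1=27, J2=19, J3=7, J4=14
Total turnaround = 27 + 19 + 7 + 14 = 67

67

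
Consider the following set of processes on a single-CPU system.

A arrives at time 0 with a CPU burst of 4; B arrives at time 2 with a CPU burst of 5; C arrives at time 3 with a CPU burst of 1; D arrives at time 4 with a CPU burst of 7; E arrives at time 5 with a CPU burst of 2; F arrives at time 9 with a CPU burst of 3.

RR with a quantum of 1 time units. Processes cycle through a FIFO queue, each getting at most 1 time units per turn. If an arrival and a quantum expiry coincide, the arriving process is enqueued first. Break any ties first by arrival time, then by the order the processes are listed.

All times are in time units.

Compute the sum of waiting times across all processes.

39

Gantt: | A 0-2 | B 2-3 | A 3-4 | C 4-5 | B 5-6 | D 6-7 | A 7-8 | E 8-9 | B 9-10 | D 10-11 | F 11-12 | E 12-13 | B 13-14 | D 14-15 | F 15-16 | B 16-17 | D 17-18 | F 18-19 | D 19-22 |
Completion: A=8  B=17  C=5  D=22  E=13  F=19
Turnaround (C−A): A=8  B=15  C=2  D=18  E=8  F=10
Waiting = turnaround − burst: A=4, B=10, C=1, D=11, E=6, F=7
Total waiting = 4 + 10 + 1 + 11 + 6 + 7 = 39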